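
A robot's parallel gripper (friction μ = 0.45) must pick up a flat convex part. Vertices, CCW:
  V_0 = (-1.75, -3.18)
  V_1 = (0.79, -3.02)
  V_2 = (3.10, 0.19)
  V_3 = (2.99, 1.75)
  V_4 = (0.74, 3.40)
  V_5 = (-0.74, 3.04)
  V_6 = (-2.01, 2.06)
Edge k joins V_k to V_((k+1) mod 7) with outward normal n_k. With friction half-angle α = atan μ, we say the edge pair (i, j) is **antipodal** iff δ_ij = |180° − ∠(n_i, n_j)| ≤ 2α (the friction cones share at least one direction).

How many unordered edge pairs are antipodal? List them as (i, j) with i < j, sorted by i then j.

count = 7; pairs: (0,3), (0,4), (0,5), (1,4), (1,5), (1,6), (2,6)

α = atan 0.45 = 24.23°;  2α = 48.46°
n_0 = (+0.0629, -0.9980)
n_1 = (+0.8117, -0.5841)
n_2 = (+0.9975, +0.0703)
n_3 = (+0.5914, +0.8064)
n_4 = (-0.2364, +0.9717)
n_5 = (-0.6109, +0.7917)
n_6 = (-0.9988, -0.0496)
  (0,1): δ = 129.34°  ·
  (0,2): δ = 89.57°  ·
  (0,3): δ = 39.86°  ✓
  (0,4): δ = 10.07°  ✓
  (0,5): δ = 34.05°  ✓
  (0,6): δ = 89.24°  ·
  (1,2): δ = 140.23°  ·
  (1,3): δ = 90.51°  ·
  (1,4): δ = 40.59°  ✓
  (1,5): δ = 16.60°  ✓
  (1,6): δ = 38.58°  ✓
  (2,3): δ = 130.29°  ·
  (2,4): δ = 80.36°  ·
  (2,5): δ = 56.38°  ·
  (2,6): δ = 1.19°  ✓
  (3,4): δ = 130.07°  ·
  (3,5): δ = 106.09°  ·
  (3,6): δ = 50.91°  ·
  (4,5): δ = 156.02°  ·
  (4,6): δ = 100.83°  ·
  (5,6): δ = 124.82°  ·
antipodal pairs: 7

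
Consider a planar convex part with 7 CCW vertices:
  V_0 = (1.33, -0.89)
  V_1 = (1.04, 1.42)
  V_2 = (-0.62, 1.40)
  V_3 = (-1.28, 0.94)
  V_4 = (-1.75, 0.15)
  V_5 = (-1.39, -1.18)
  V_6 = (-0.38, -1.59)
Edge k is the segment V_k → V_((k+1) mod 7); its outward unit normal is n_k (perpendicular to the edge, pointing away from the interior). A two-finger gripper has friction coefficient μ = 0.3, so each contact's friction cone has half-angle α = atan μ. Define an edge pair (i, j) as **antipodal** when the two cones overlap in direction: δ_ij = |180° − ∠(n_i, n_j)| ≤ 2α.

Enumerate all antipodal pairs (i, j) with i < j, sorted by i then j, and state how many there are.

α = atan 0.3 = 16.70°;  2α = 33.40°
n_0 = (+0.9922, +0.1246)
n_1 = (-0.0120, +0.9999)
n_2 = (-0.5718, +0.8204)
n_3 = (-0.8594, +0.5113)
n_4 = (-0.9653, -0.2613)
n_5 = (-0.3761, -0.9266)
n_6 = (+0.3788, -0.9255)
  (0,1): δ = 96.47°  ·
  (0,2): δ = 62.28°  ·
  (0,3): δ = 37.91°  ·
  (0,4): δ = 7.99°  ✓
  (0,5): δ = 60.75°  ·
  (0,6): δ = 105.11°  ·
  (1,2): δ = 145.81°  ·
  (1,3): δ = 121.44°  ·
  (1,4): δ = 75.54°  ·
  (1,5): δ = 22.78°  ✓
  (1,6): δ = 21.57°  ✓
  (2,3): δ = 155.63°  ·
  (2,4): δ = 109.73°  ·
  (2,5): δ = 56.97°  ·
  (2,6): δ = 12.61°  ✓
  (3,4): δ = 134.10°  ·
  (3,5): δ = 81.34°  ·
  (3,6): δ = 36.99°  ·
  (4,5): δ = 127.24°  ·
  (4,6): δ = 82.88°  ·
  (5,6): δ = 135.64°  ·
antipodal pairs: 4

count = 4; pairs: (0,4), (1,5), (1,6), (2,6)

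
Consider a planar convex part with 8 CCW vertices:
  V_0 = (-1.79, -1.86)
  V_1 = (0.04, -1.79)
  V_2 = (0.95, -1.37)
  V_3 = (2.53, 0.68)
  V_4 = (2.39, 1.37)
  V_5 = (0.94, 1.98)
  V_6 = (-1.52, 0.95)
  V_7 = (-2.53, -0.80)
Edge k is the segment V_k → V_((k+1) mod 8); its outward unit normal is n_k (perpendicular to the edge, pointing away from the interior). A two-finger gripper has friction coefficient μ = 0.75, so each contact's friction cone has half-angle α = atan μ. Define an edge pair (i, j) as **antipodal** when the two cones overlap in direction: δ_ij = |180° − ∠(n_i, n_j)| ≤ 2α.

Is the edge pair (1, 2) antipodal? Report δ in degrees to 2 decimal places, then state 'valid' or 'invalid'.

α = atan 0.75 = 36.87°;  2α = 73.74°
edge 1: e_1 = (+0.91, +0.42);  n_1 = (+0.4191, -0.9080)
edge 2: e_2 = (+1.58, +2.05);  n_2 = (+0.7920, -0.6105)
∠(n_1, n_2) = 27.60°
δ = |180° − 27.60°| = 152.40°
152.40° > 2α = 73.74°  →  invalid

δ = 152.40°, invalid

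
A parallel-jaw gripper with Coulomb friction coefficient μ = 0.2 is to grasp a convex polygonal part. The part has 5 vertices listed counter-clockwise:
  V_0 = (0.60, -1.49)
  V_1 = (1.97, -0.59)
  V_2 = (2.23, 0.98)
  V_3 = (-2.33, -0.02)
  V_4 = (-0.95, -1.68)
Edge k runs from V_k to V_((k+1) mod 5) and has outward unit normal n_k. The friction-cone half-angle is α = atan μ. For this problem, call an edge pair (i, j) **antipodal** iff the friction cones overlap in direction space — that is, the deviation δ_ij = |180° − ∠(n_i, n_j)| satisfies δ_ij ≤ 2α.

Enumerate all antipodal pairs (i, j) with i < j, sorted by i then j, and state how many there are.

α = atan 0.2 = 11.31°;  2α = 22.62°
n_0 = (+0.5491, -0.8358)
n_1 = (+0.9866, -0.1634)
n_2 = (-0.2142, +0.9768)
n_3 = (-0.7690, -0.6393)
n_4 = (+0.1217, -0.9926)
  (0,1): δ = 132.71°  ·
  (0,2): δ = 20.93°  ✓
  (0,3): δ = 96.44°  ·
  (0,4): δ = 153.69°  ·
  (1,2): δ = 68.23°  ·
  (1,3): δ = 49.14°  ·
  (1,4): δ = 106.39°  ·
  (2,3): δ = 62.63°  ·
  (2,4): δ = 5.38°  ✓
  (3,4): δ = 122.75°  ·
antipodal pairs: 2

count = 2; pairs: (0,2), (2,4)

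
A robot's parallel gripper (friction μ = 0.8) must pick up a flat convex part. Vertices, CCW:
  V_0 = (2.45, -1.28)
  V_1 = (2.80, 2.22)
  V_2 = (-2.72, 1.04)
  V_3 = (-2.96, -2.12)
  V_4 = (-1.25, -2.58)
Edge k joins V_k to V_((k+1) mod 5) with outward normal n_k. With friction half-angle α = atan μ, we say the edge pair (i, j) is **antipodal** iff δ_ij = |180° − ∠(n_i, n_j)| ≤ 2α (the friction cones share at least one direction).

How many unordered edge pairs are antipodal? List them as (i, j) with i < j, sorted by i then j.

α = atan 0.8 = 38.66°;  2α = 77.32°
n_0 = (+0.9950, -0.0995)
n_1 = (-0.2090, +0.9779)
n_2 = (-0.9971, +0.0757)
n_3 = (-0.2598, -0.9657)
n_4 = (+0.3315, -0.9435)
  (0,1): δ = 72.22°  ✓
  (0,2): δ = 1.37°  ✓
  (0,3): δ = 80.65°  ·
  (0,4): δ = 115.07°  ·
  (1,2): δ = 106.41°  ·
  (1,3): δ = 27.12°  ✓
  (1,4): δ = 7.29°  ✓
  (2,3): δ = 100.71°  ·
  (2,4): δ = 66.30°  ✓
  (3,4): δ = 145.58°  ·
antipodal pairs: 5

count = 5; pairs: (0,1), (0,2), (1,3), (1,4), (2,4)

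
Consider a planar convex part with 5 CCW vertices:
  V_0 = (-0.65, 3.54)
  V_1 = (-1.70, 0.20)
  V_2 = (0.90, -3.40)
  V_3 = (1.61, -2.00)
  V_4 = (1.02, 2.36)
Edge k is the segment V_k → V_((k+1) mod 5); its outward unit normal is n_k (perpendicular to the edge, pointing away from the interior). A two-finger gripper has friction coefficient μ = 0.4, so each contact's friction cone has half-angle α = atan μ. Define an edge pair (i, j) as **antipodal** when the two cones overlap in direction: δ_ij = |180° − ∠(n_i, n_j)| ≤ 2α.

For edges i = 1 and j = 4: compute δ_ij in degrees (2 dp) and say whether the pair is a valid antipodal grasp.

α = atan 0.4 = 21.80°;  2α = 43.60°
edge 1: e_1 = (+2.60, -3.60);  n_1 = (-0.8107, -0.5855)
edge 4: e_4 = (-1.67, +1.18);  n_4 = (+0.5771, +0.8167)
∠(n_1, n_4) = 161.08°
δ = |180° − 161.08°| = 18.92°
18.92° ≤ 2α = 43.60°  →  valid

δ = 18.92°, valid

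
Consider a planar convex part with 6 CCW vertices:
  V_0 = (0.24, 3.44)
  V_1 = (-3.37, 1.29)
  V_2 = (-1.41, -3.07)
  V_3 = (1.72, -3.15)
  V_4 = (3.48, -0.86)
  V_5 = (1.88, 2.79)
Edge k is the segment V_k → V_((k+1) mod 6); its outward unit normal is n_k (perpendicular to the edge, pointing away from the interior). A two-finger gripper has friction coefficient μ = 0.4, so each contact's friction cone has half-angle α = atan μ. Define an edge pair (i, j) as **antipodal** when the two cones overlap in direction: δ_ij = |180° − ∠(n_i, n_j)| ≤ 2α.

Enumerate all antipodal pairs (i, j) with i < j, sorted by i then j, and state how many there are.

count = 4; pairs: (0,2), (0,3), (1,4), (2,5)

α = atan 0.4 = 21.80°;  2α = 43.60°
n_0 = (-0.5117, +0.8592)
n_1 = (-0.9121, -0.4100)
n_2 = (-0.0256, -0.9997)
n_3 = (+0.7929, -0.6094)
n_4 = (+0.9159, +0.4015)
n_5 = (+0.3685, +0.9296)
  (0,1): δ = 96.57°  ·
  (0,2): δ = 32.24°  ✓
  (0,3): δ = 21.68°  ✓
  (0,4): δ = 82.89°  ·
  (0,5): δ = 127.60°  ·
  (1,2): δ = 115.67°  ·
  (1,3): δ = 61.75°  ·
  (1,4): δ = 0.54°  ✓
  (1,5): δ = 44.17°  ·
  (2,3): δ = 126.08°  ·
  (2,4): δ = 64.87°  ·
  (2,5): δ = 20.16°  ✓
  (3,4): δ = 118.79°  ·
  (3,5): δ = 74.08°  ·
  (4,5): δ = 135.29°  ·
antipodal pairs: 4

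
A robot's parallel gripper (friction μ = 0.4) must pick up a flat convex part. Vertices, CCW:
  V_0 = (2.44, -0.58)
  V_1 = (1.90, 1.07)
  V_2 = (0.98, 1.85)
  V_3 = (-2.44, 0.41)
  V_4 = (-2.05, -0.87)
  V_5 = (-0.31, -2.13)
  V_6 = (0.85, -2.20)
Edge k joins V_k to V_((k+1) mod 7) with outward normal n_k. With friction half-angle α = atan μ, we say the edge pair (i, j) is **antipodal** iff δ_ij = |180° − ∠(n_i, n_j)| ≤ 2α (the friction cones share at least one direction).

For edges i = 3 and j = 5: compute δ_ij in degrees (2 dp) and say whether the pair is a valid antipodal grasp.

δ = 110.40°, invalid

α = atan 0.4 = 21.80°;  2α = 43.60°
edge 3: e_3 = (+0.39, -1.28);  n_3 = (-0.9566, -0.2915)
edge 5: e_5 = (+1.16, -0.07);  n_5 = (-0.0602, -0.9982)
∠(n_3, n_5) = 69.60°
δ = |180° − 69.60°| = 110.40°
110.40° > 2α = 43.60°  →  invalid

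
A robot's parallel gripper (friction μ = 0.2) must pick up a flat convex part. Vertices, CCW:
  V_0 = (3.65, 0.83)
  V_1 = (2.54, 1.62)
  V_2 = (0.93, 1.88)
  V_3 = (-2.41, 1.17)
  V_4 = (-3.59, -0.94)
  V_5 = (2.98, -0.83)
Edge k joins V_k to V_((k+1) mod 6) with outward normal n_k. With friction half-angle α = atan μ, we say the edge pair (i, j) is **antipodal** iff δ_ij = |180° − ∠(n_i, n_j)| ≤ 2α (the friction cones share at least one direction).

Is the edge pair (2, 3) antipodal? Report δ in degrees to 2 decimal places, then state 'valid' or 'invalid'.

α = atan 0.2 = 11.31°;  2α = 22.62°
edge 2: e_2 = (-3.34, -0.71);  n_2 = (-0.2079, +0.9781)
edge 3: e_3 = (-1.18, -2.11);  n_3 = (-0.8728, +0.4881)
∠(n_2, n_3) = 48.78°
δ = |180° − 48.78°| = 131.22°
131.22° > 2α = 22.62°  →  invalid

δ = 131.22°, invalid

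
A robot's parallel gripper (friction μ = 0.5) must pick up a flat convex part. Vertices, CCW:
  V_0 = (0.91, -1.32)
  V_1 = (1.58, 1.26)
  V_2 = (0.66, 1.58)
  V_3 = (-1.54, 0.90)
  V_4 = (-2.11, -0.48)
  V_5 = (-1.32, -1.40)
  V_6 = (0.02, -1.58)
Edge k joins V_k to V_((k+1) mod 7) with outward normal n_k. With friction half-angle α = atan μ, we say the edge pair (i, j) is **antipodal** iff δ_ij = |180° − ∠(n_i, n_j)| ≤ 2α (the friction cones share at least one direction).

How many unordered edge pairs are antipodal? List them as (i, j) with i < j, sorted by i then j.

α = atan 0.5 = 26.57°;  2α = 53.13°
n_0 = (+0.9679, -0.2514)
n_1 = (+0.3285, +0.9445)
n_2 = (-0.2953, +0.9554)
n_3 = (-0.9243, +0.3818)
n_4 = (-0.7587, -0.6515)
n_5 = (-0.1331, -0.9911)
n_6 = (+0.2804, -0.9599)
  (0,1): δ = 94.62°  ·
  (0,2): δ = 58.27°  ·
  (0,3): δ = 7.89°  ✓
  (0,4): δ = 55.21°  ·
  (0,5): δ = 96.91°  ·
  (0,6): δ = 120.84°  ·
  (1,2): δ = 143.65°  ·
  (1,3): δ = 93.26°  ·
  (1,4): δ = 30.17°  ✓
  (1,5): δ = 11.53°  ✓
  (1,6): δ = 35.46°  ✓
  (2,3): δ = 129.62°  ·
  (2,4): δ = 66.52°  ·
  (2,5): δ = 24.83°  ✓
  (2,6): δ = 0.89°  ✓
  (3,4): δ = 116.90°  ·
  (3,5): δ = 75.21°  ·
  (3,6): δ = 51.27°  ✓
  (4,5): δ = 138.30°  ·
  (4,6): δ = 114.37°  ·
  (5,6): δ = 156.06°  ·
antipodal pairs: 7

count = 7; pairs: (0,3), (1,4), (1,5), (1,6), (2,5), (2,6), (3,6)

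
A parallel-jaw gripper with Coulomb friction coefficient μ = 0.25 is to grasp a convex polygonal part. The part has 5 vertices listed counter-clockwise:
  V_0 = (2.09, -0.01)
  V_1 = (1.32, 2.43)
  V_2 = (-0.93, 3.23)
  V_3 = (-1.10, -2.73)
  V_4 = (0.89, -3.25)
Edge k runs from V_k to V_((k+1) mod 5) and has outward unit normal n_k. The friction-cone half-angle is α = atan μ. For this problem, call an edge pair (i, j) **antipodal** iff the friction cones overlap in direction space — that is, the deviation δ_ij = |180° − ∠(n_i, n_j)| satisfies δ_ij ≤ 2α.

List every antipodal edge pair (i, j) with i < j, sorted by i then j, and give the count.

α = atan 0.25 = 14.04°;  2α = 28.07°
n_0 = (+0.9536, +0.3009)
n_1 = (+0.3350, +0.9422)
n_2 = (-0.9996, +0.0285)
n_3 = (-0.2528, -0.9675)
n_4 = (+0.9377, -0.3473)
  (0,1): δ = 127.09°  ·
  (0,2): δ = 19.15°  ✓
  (0,3): δ = 57.84°  ·
  (0,4): δ = 142.16°  ·
  (1,2): δ = 72.06°  ·
  (1,3): δ = 4.93°  ✓
  (1,4): δ = 89.25°  ·
  (2,3): δ = 103.01°  ·
  (2,4): δ = 18.69°  ✓
  (3,4): δ = 95.68°  ·
antipodal pairs: 3

count = 3; pairs: (0,2), (1,3), (2,4)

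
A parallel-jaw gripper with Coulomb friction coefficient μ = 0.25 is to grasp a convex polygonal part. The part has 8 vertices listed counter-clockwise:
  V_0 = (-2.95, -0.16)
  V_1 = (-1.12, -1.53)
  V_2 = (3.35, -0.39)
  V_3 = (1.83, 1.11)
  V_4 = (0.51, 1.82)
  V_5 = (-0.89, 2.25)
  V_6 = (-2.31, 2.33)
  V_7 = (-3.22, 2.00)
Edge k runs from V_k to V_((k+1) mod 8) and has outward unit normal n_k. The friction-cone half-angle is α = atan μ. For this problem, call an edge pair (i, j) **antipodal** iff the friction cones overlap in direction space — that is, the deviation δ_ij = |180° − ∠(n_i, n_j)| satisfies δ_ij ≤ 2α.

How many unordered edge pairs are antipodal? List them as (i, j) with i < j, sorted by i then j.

α = atan 0.25 = 14.04°;  2α = 28.07°
n_0 = (-0.5993, -0.8005)
n_1 = (+0.2471, -0.9690)
n_2 = (+0.7024, +0.7118)
n_3 = (+0.4737, +0.8807)
n_4 = (+0.2936, +0.9559)
n_5 = (+0.0562, +0.9984)
n_6 = (-0.3409, +0.9401)
n_7 = (-0.9923, -0.1240)
  (0,1): δ = 128.87°  ·
  (0,2): δ = 7.80°  ✓
  (0,3): δ = 8.54°  ✓
  (0,4): δ = 19.75°  ✓
  (0,5): δ = 33.60°  ·
  (0,6): δ = 56.75°  ·
  (0,7): δ = 133.94°  ·
  (1,2): δ = 58.93°  ·
  (1,3): δ = 42.58°  ·
  (1,4): δ = 31.38°  ·
  (1,5): δ = 17.53°  ✓
  (1,6): δ = 5.63°  ✓
  (1,7): δ = 82.82°  ·
  (2,3): δ = 163.65°  ·
  (2,4): δ = 152.45°  ·
  (2,5): δ = 138.60°  ·
  (2,6): δ = 115.45°  ·
  (2,7): δ = 38.25°  ·
  (3,4): δ = 168.80°  ·
  (3,5): δ = 154.95°  ·
  (3,6): δ = 131.79°  ·
  (3,7): δ = 54.60°  ·
  (4,5): δ = 166.15°  ·
  (4,6): δ = 142.99°  ·
  (4,7): δ = 65.80°  ·
  (5,6): δ = 156.84°  ·
  (5,7): δ = 79.65°  ·
  (6,7): δ = 102.81°  ·
antipodal pairs: 5

count = 5; pairs: (0,2), (0,3), (0,4), (1,5), (1,6)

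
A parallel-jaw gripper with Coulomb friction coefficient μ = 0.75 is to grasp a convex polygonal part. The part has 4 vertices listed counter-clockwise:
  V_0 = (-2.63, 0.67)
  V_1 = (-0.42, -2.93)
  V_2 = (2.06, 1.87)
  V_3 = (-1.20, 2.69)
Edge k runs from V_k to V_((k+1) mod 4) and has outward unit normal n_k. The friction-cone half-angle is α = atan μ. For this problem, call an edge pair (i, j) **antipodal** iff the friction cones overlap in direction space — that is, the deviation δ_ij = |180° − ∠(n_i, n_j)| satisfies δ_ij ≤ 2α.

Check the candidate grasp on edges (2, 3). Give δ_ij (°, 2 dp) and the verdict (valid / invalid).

δ = 111.18°, invalid

α = atan 0.75 = 36.87°;  2α = 73.74°
edge 2: e_2 = (-3.26, +0.82);  n_2 = (+0.2439, +0.9698)
edge 3: e_3 = (-1.43, -2.02);  n_3 = (-0.8162, +0.5778)
∠(n_2, n_3) = 68.82°
δ = |180° − 68.82°| = 111.18°
111.18° > 2α = 73.74°  →  invalid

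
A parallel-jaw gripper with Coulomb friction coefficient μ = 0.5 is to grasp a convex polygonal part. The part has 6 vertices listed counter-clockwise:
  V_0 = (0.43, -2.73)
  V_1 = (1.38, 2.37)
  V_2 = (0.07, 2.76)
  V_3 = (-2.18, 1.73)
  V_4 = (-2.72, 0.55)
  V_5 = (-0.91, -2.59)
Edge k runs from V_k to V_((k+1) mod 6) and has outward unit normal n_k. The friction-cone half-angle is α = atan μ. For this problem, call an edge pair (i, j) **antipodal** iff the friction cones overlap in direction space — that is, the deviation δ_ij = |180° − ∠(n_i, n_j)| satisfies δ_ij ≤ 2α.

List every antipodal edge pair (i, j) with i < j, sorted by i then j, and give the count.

α = atan 0.5 = 26.57°;  2α = 53.13°
n_0 = (+0.9831, -0.1831)
n_1 = (+0.2853, +0.9584)
n_2 = (-0.4162, +0.9093)
n_3 = (-0.9093, +0.4161)
n_4 = (-0.8664, -0.4994)
n_5 = (-0.1039, -0.9946)
  (0,1): δ = 96.03°  ·
  (0,2): δ = 54.85°  ·
  (0,3): δ = 14.04°  ✓
  (0,4): δ = 40.51°  ✓
  (0,5): δ = 94.59°  ·
  (1,2): δ = 138.82°  ·
  (1,3): δ = 98.01°  ·
  (1,4): δ = 43.46°  ✓
  (1,5): δ = 10.61°  ✓
  (2,3): δ = 139.19°  ·
  (2,4): δ = 84.64°  ·
  (2,5): δ = 30.56°  ✓
  (3,4): δ = 125.45°  ·
  (3,5): δ = 71.37°  ·
  (4,5): δ = 125.93°  ·
antipodal pairs: 5

count = 5; pairs: (0,3), (0,4), (1,4), (1,5), (2,5)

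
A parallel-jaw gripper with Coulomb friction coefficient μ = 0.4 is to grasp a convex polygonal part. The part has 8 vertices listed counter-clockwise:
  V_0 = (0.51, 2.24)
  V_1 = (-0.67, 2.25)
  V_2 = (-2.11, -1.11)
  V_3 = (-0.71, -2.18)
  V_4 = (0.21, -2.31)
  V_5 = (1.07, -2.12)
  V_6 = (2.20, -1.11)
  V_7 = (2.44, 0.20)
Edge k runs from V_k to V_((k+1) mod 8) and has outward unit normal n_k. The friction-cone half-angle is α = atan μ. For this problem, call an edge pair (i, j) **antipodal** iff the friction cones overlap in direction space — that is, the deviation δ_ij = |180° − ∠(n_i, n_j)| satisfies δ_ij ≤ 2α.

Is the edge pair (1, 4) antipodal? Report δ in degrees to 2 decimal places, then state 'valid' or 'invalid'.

α = atan 0.4 = 21.80°;  2α = 43.60°
edge 1: e_1 = (-1.44, -3.36);  n_1 = (-0.9191, +0.3939)
edge 4: e_4 = (+0.86, +0.19);  n_4 = (+0.2157, -0.9765)
∠(n_1, n_4) = 125.66°
δ = |180° − 125.66°| = 54.34°
54.34° > 2α = 43.60°  →  invalid

δ = 54.34°, invalid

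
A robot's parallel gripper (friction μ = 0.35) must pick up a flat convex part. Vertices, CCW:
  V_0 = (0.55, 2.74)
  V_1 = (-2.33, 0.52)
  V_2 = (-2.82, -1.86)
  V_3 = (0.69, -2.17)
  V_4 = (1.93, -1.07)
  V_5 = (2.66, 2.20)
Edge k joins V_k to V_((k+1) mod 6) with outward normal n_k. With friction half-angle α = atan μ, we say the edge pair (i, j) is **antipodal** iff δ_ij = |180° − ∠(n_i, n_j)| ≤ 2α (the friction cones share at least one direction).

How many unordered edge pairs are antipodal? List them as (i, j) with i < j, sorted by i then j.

count = 4; pairs: (0,3), (1,3), (1,4), (2,5)

α = atan 0.35 = 19.29°;  2α = 38.58°
n_0 = (-0.6105, +0.7920)
n_1 = (-0.9795, +0.2017)
n_2 = (-0.0880, -0.9961)
n_3 = (+0.6636, -0.7481)
n_4 = (+0.9760, -0.2179)
n_5 = (+0.2479, +0.9688)
  (0,1): δ = 139.26°  ·
  (0,2): δ = 42.67°  ·
  (0,3): δ = 3.95°  ✓
  (0,4): δ = 39.79°  ·
  (0,5): δ = 128.02°  ·
  (1,2): δ = 83.41°  ·
  (1,3): δ = 36.79°  ✓
  (1,4): δ = 0.95°  ✓
  (1,5): δ = 87.28°  ·
  (2,3): δ = 133.38°  ·
  (2,4): δ = 97.54°  ·
  (2,5): δ = 9.31°  ✓
  (3,4): δ = 144.16°  ·
  (3,5): δ = 55.93°  ·
  (4,5): δ = 91.77°  ·
antipodal pairs: 4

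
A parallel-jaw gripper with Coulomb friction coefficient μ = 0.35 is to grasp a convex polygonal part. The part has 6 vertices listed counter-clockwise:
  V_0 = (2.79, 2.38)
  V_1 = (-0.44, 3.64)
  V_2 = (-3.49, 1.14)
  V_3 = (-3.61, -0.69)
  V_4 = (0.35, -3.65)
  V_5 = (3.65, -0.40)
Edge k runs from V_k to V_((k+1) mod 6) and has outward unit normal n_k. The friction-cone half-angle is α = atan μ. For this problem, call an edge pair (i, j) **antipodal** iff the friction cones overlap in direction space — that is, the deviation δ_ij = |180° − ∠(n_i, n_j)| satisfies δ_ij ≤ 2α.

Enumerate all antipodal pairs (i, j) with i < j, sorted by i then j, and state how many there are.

α = atan 0.35 = 19.29°;  2α = 38.58°
n_0 = (+0.3634, +0.9316)
n_1 = (-0.6339, +0.7734)
n_2 = (-0.9979, +0.0654)
n_3 = (-0.5987, -0.8010)
n_4 = (+0.7017, -0.7125)
n_5 = (+0.9553, +0.2955)
  (0,1): δ = 119.35°  ·
  (0,2): δ = 72.44°  ·
  (0,3): δ = 15.47°  ✓
  (0,4): δ = 65.87°  ·
  (0,5): δ = 128.50°  ·
  (1,2): δ = 133.09°  ·
  (1,3): δ = 76.12°  ·
  (1,4): δ = 5.22°  ✓
  (1,5): δ = 67.85°  ·
  (2,3): δ = 123.03°  ·
  (2,4): δ = 41.69°  ·
  (2,5): δ = 20.94°  ✓
  (3,4): δ = 98.66°  ·
  (3,5): δ = 36.03°  ✓
  (4,5): δ = 117.37°  ·
antipodal pairs: 4

count = 4; pairs: (0,3), (1,4), (2,5), (3,5)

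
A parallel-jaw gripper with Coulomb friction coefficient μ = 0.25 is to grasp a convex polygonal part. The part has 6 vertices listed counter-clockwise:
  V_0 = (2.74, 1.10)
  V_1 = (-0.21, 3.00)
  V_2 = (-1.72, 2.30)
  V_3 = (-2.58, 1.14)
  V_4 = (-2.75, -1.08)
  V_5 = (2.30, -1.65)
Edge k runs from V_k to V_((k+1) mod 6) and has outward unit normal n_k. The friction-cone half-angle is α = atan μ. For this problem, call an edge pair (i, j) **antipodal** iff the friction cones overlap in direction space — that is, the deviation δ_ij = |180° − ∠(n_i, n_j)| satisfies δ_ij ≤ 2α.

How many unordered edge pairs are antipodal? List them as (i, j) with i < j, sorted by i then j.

α = atan 0.25 = 14.04°;  2α = 28.07°
n_0 = (+0.5415, +0.8407)
n_1 = (-0.4206, +0.9073)
n_2 = (-0.8033, +0.5956)
n_3 = (-0.9971, +0.0764)
n_4 = (-0.1122, -0.9937)
n_5 = (+0.9874, -0.1580)
  (0,1): δ = 122.34°  ·
  (0,2): δ = 93.77°  ·
  (0,3): δ = 61.59°  ·
  (0,4): δ = 26.34°  ✓
  (0,5): δ = 113.69°  ·
  (1,2): δ = 151.42°  ·
  (1,3): δ = 119.25°  ·
  (1,4): δ = 31.31°  ·
  (1,5): δ = 56.04°  ·
  (2,3): δ = 147.83°  ·
  (2,4): δ = 59.89°  ·
  (2,5): δ = 27.46°  ✓
  (3,4): δ = 92.06°  ·
  (3,5): δ = 4.71°  ✓
  (4,5): δ = 92.65°  ·
antipodal pairs: 3

count = 3; pairs: (0,4), (2,5), (3,5)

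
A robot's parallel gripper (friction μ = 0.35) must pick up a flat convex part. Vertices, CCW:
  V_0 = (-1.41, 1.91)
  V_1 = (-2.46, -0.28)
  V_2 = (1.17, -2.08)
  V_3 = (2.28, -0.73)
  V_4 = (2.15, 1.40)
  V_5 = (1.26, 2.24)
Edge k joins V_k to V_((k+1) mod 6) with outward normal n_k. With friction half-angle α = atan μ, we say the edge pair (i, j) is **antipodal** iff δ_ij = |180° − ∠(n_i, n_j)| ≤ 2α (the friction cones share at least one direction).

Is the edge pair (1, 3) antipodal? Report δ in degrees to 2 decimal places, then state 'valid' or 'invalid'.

α = atan 0.35 = 19.29°;  2α = 38.58°
edge 1: e_1 = (+3.63, -1.80);  n_1 = (-0.4442, -0.8959)
edge 3: e_3 = (-0.13, +2.13);  n_3 = (+0.9981, +0.0609)
∠(n_1, n_3) = 119.87°
δ = |180° − 119.87°| = 60.13°
60.13° > 2α = 38.58°  →  invalid

δ = 60.13°, invalid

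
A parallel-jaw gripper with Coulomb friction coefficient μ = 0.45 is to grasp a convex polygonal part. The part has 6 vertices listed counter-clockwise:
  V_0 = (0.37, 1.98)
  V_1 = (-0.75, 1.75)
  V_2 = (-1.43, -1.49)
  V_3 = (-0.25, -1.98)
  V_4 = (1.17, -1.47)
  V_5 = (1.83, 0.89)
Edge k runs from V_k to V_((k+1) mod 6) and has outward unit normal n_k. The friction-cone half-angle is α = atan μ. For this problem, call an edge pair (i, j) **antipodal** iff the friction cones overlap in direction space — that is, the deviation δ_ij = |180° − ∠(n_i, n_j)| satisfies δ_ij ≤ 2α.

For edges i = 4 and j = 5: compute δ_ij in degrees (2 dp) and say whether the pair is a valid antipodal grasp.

α = atan 0.45 = 24.23°;  2α = 48.46°
edge 4: e_4 = (+0.66, +2.36);  n_4 = (+0.9630, -0.2693)
edge 5: e_5 = (-1.46, +1.09);  n_5 = (+0.5982, +0.8013)
∠(n_4, n_5) = 68.88°
δ = |180° − 68.88°| = 111.12°
111.12° > 2α = 48.46°  →  invalid

δ = 111.12°, invalid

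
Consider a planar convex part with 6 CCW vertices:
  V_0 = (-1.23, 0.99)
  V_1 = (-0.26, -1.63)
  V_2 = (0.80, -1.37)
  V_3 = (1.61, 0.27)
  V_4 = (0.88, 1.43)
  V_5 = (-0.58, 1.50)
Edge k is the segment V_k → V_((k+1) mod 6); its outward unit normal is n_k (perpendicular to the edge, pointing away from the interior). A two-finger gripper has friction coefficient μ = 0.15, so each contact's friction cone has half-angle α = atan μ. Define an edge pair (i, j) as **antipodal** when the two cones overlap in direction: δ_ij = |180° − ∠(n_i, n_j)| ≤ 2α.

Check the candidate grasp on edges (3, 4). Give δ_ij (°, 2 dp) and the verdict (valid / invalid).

δ = 124.93°, invalid

α = atan 0.15 = 8.53°;  2α = 17.06°
edge 3: e_3 = (-0.73, +1.16);  n_3 = (+0.8464, +0.5326)
edge 4: e_4 = (-1.46, +0.07);  n_4 = (+0.0479, +0.9989)
∠(n_3, n_4) = 55.07°
δ = |180° − 55.07°| = 124.93°
124.93° > 2α = 17.06°  →  invalid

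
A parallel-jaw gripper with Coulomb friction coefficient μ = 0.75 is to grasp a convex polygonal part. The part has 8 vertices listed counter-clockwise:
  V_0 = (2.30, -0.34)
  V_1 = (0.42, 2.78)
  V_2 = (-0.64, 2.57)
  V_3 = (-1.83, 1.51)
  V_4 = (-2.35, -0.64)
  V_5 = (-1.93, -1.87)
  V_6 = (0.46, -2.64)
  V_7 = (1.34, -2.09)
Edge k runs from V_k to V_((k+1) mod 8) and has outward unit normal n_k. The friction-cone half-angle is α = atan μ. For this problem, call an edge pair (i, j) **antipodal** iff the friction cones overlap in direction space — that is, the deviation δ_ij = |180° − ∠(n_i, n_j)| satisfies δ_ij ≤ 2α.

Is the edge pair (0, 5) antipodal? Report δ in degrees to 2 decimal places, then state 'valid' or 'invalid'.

α = atan 0.75 = 36.87°;  2α = 73.74°
edge 0: e_0 = (-1.88, +3.12);  n_0 = (+0.8565, +0.5161)
edge 5: e_5 = (+2.39, -0.77);  n_5 = (-0.3067, -0.9518)
∠(n_0, n_5) = 138.93°
δ = |180° − 138.93°| = 41.07°
41.07° ≤ 2α = 73.74°  →  valid

δ = 41.07°, valid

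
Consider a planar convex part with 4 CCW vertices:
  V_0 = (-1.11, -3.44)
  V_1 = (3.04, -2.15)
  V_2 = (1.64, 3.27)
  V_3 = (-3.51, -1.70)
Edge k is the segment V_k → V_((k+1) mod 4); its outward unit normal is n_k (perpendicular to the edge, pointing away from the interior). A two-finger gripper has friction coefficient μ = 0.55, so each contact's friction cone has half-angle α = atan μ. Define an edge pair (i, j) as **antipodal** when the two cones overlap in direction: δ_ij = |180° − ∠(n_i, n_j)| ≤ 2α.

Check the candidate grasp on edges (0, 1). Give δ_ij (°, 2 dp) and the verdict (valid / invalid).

α = atan 0.55 = 28.81°;  2α = 57.62°
edge 0: e_0 = (+4.15, +1.29);  n_0 = (+0.2968, -0.9549)
edge 1: e_1 = (-1.40, +5.42);  n_1 = (+0.9682, +0.2501)
∠(n_0, n_1) = 87.22°
δ = |180° − 87.22°| = 92.78°
92.78° > 2α = 57.62°  →  invalid

δ = 92.78°, invalid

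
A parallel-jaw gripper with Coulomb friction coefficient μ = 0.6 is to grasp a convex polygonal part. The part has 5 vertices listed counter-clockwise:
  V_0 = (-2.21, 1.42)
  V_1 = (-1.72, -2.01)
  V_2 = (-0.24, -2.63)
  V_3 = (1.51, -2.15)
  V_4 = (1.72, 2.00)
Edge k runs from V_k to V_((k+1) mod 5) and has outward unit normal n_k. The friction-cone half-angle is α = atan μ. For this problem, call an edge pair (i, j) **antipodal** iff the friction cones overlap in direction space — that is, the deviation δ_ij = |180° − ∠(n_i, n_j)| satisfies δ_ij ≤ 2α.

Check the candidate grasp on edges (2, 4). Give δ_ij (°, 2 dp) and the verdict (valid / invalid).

α = atan 0.6 = 30.96°;  2α = 61.93°
edge 2: e_2 = (+1.75, +0.48);  n_2 = (+0.2645, -0.9644)
edge 4: e_4 = (-3.93, -0.58);  n_4 = (-0.1460, +0.9893)
∠(n_2, n_4) = 173.06°
δ = |180° − 173.06°| = 6.94°
6.94° ≤ 2α = 61.93°  →  valid

δ = 6.94°, valid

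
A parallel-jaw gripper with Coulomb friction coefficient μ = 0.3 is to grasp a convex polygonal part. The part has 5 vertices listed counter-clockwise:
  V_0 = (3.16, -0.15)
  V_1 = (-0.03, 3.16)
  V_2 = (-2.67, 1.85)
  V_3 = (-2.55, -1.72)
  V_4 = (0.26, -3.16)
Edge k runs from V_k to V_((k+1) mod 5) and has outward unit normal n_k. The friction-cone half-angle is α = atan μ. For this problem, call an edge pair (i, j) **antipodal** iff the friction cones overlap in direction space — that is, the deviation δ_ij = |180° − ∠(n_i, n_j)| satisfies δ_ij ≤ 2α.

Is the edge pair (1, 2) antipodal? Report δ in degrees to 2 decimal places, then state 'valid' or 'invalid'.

α = atan 0.3 = 16.70°;  2α = 33.40°
edge 1: e_1 = (-2.64, -1.31);  n_1 = (-0.4445, +0.8958)
edge 2: e_2 = (+0.12, -3.57);  n_2 = (-0.9994, -0.0336)
∠(n_1, n_2) = 65.53°
δ = |180° − 65.53°| = 114.47°
114.47° > 2α = 33.40°  →  invalid

δ = 114.47°, invalid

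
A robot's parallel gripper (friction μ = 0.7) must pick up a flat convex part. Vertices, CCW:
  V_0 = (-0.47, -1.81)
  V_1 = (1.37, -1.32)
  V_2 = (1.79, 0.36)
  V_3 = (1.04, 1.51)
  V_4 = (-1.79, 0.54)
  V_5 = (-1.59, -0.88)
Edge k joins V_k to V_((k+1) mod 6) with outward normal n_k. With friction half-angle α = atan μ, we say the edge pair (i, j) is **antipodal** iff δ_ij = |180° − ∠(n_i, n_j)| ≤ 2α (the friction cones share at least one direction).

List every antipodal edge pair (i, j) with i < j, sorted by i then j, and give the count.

α = atan 0.7 = 34.99°;  2α = 69.98°
n_0 = (+0.2573, -0.9663)
n_1 = (+0.9701, -0.2425)
n_2 = (+0.8376, +0.5463)
n_3 = (-0.3242, +0.9460)
n_4 = (-0.9902, -0.1395)
n_5 = (-0.6388, -0.7693)
  (0,1): δ = 118.95°  ·
  (0,2): δ = 71.80°  ·
  (0,3): δ = 4.01°  ✓
  (0,4): δ = 83.11°  ·
  (0,5): δ = 125.38°  ·
  (1,2): δ = 132.85°  ·
  (1,3): δ = 57.04°  ✓
  (1,4): δ = 22.05°  ✓
  (1,5): δ = 64.33°  ✓
  (2,3): δ = 104.19°  ·
  (2,4): δ = 25.09°  ✓
  (2,5): δ = 17.18°  ✓
  (3,4): δ = 100.90°  ·
  (3,5): δ = 58.62°  ✓
  (4,5): δ = 137.72°  ·
antipodal pairs: 7

count = 7; pairs: (0,3), (1,3), (1,4), (1,5), (2,4), (2,5), (3,5)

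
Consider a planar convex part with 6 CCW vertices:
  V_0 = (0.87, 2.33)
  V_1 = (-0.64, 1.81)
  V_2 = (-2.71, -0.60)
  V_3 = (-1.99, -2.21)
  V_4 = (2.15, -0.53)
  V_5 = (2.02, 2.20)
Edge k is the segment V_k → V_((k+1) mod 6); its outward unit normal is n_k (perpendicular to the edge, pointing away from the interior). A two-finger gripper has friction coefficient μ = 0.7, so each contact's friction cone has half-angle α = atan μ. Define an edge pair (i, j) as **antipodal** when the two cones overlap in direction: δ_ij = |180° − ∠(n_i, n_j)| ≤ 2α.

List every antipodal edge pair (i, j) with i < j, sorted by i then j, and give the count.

α = atan 0.7 = 34.99°;  2α = 69.98°
n_0 = (-0.3256, +0.9455)
n_1 = (-0.7586, +0.6516)
n_2 = (-0.9129, -0.4082)
n_3 = (+0.3760, -0.9266)
n_4 = (+0.9989, +0.0476)
n_5 = (+0.1123, +0.9937)
  (0,1): δ = 149.66°  ·
  (0,2): δ = 84.91°  ·
  (0,3): δ = 3.08°  ✓
  (0,4): δ = 73.72°  ·
  (0,5): δ = 154.55°  ·
  (1,2): δ = 115.25°  ·
  (1,3): δ = 27.25°  ✓
  (1,4): δ = 43.39°  ✓
  (1,5): δ = 124.21°  ·
  (2,3): δ = 92.01°  ·
  (2,4): δ = 21.37°  ✓
  (2,5): δ = 59.46°  ✓
  (3,4): δ = 109.36°  ·
  (3,5): δ = 28.54°  ✓
  (4,5): δ = 99.18°  ·
antipodal pairs: 6

count = 6; pairs: (0,3), (1,3), (1,4), (2,4), (2,5), (3,5)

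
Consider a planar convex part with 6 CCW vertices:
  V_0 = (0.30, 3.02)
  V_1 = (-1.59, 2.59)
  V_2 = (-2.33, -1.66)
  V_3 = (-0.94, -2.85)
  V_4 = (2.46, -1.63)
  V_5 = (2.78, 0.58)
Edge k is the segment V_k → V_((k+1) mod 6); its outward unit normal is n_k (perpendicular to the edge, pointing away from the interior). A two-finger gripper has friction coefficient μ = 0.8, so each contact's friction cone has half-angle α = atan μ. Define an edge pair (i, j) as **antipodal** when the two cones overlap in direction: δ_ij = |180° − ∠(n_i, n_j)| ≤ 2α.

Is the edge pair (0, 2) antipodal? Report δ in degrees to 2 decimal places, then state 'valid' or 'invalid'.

δ = 53.38°, valid

α = atan 0.8 = 38.66°;  2α = 77.32°
edge 0: e_0 = (-1.89, -0.43);  n_0 = (-0.2218, +0.9751)
edge 2: e_2 = (+1.39, -1.19);  n_2 = (-0.6503, -0.7596)
∠(n_0, n_2) = 126.62°
δ = |180° − 126.62°| = 53.38°
53.38° ≤ 2α = 77.32°  →  valid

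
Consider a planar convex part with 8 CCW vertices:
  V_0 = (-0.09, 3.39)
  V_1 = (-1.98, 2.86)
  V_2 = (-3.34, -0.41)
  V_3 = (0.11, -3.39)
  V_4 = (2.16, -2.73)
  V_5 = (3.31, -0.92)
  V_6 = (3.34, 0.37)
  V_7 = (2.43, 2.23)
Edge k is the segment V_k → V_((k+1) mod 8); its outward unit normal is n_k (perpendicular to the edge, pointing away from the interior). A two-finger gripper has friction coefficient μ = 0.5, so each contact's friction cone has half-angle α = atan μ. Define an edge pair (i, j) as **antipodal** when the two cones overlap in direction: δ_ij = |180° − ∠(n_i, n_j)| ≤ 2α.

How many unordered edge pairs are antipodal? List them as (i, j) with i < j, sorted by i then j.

α = atan 0.5 = 26.57°;  2α = 53.13°
n_0 = (-0.2700, +0.9629)
n_1 = (-0.9233, +0.3840)
n_2 = (-0.6537, -0.7568)
n_3 = (+0.3065, -0.9519)
n_4 = (+0.8440, -0.5363)
n_5 = (+0.9997, -0.0232)
n_6 = (+0.8983, +0.4395)
n_7 = (+0.4181, +0.9084)
  (0,1): δ = 128.25°  ·
  (0,2): δ = 56.48°  ·
  (0,3): δ = 2.18°  ✓
  (0,4): δ = 41.91°  ✓
  (0,5): δ = 73.00°  ·
  (0,6): δ = 100.41°  ·
  (0,7): δ = 139.62°  ·
  (1,2): δ = 108.24°  ·
  (1,3): δ = 49.57°  ✓
  (1,4): δ = 9.85°  ✓
  (1,5): δ = 21.25°  ✓
  (1,6): δ = 48.65°  ✓
  (1,7): δ = 87.87°  ·
  (2,3): δ = 121.33°  ·
  (2,4): δ = 81.61°  ·
  (2,5): δ = 50.51°  ✓
  (2,6): δ = 23.11°  ✓
  (2,7): δ = 16.10°  ✓
  (3,4): δ = 140.28°  ·
  (3,5): δ = 109.18°  ·
  (3,6): δ = 81.78°  ·
  (3,7): δ = 42.56°  ✓
  (4,5): δ = 148.90°  ·
  (4,6): δ = 121.50°  ·
  (4,7): δ = 82.29°  ·
  (5,6): δ = 152.60°  ·
  (5,7): δ = 113.39°  ·
  (6,7): δ = 140.79°  ·
antipodal pairs: 10

count = 10; pairs: (0,3), (0,4), (1,3), (1,4), (1,5), (1,6), (2,5), (2,6), (2,7), (3,7)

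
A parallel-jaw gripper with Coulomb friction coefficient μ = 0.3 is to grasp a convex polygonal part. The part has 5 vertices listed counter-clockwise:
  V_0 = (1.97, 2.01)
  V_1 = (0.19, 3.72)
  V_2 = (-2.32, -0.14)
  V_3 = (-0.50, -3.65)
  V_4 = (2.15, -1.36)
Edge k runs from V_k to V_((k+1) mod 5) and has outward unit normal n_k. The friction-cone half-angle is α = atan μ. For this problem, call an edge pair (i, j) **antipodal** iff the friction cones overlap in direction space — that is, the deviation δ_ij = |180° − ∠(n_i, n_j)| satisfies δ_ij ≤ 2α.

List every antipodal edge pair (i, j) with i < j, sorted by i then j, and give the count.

count = 3; pairs: (0,2), (1,3), (2,4)

α = atan 0.3 = 16.70°;  2α = 33.40°
n_0 = (+0.6928, +0.7211)
n_1 = (-0.8383, +0.5451)
n_2 = (-0.8878, -0.4603)
n_3 = (+0.6538, -0.7566)
n_4 = (+0.9986, +0.0533)
  (0,1): δ = 79.18°  ·
  (0,2): δ = 18.74°  ✓
  (0,3): δ = 84.68°  ·
  (0,4): δ = 136.91°  ·
  (1,2): δ = 119.56°  ·
  (1,3): δ = 16.13°  ✓
  (1,4): δ = 36.09°  ·
  (2,3): δ = 76.58°  ·
  (2,4): δ = 24.35°  ✓
  (3,4): δ = 127.77°  ·
antipodal pairs: 3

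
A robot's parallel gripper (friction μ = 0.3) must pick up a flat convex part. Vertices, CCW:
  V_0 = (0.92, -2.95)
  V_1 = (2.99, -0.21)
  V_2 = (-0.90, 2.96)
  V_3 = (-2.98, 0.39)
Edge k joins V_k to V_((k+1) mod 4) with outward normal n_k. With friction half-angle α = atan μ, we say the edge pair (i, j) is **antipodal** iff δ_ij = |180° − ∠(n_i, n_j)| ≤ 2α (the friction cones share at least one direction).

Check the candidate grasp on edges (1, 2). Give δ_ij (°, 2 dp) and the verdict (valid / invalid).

δ = 89.81°, invalid

α = atan 0.3 = 16.70°;  2α = 33.40°
edge 1: e_1 = (-3.89, +3.17);  n_1 = (+0.6317, +0.7752)
edge 2: e_2 = (-2.08, -2.57);  n_2 = (-0.7773, +0.6291)
∠(n_1, n_2) = 90.19°
δ = |180° − 90.19°| = 89.81°
89.81° > 2α = 33.40°  →  invalid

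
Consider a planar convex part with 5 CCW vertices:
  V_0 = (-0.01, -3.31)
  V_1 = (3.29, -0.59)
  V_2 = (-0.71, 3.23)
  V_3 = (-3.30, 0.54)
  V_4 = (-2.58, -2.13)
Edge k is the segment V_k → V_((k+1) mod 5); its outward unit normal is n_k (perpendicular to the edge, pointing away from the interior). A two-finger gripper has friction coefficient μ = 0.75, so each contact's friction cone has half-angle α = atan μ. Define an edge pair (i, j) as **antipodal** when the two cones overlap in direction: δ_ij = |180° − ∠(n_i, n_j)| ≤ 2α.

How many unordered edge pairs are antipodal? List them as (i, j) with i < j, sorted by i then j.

α = atan 0.75 = 36.87°;  2α = 73.74°
n_0 = (+0.6360, -0.7717)
n_1 = (+0.6906, +0.7232)
n_2 = (-0.7204, +0.6936)
n_3 = (-0.9655, -0.2604)
n_4 = (-0.4173, -0.9088)
  (0,1): δ = 83.18°  ·
  (0,2): δ = 6.59°  ✓
  (0,3): δ = 65.59°  ✓
  (0,4): δ = 115.84°  ·
  (1,2): δ = 90.23°  ·
  (1,3): δ = 31.23°  ✓
  (1,4): δ = 19.02°  ✓
  (2,3): δ = 120.99°  ·
  (2,4): δ = 70.75°  ✓
  (3,4): δ = 129.75°  ·
antipodal pairs: 5

count = 5; pairs: (0,2), (0,3), (1,3), (1,4), (2,4)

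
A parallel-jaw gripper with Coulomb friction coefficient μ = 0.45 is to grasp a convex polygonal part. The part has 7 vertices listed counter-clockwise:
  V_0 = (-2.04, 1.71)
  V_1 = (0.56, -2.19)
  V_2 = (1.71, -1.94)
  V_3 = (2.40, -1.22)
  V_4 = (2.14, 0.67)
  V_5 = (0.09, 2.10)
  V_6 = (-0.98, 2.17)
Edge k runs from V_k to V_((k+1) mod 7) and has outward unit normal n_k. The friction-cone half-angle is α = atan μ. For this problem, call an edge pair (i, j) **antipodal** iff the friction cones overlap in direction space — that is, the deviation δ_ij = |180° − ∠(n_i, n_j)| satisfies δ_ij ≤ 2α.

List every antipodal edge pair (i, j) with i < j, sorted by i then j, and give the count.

count = 6; pairs: (0,3), (0,4), (1,4), (1,5), (1,6), (2,6)

α = atan 0.45 = 24.23°;  2α = 48.46°
n_0 = (-0.8321, -0.5547)
n_1 = (+0.2124, -0.9772)
n_2 = (+0.7220, -0.6919)
n_3 = (+0.9907, +0.1363)
n_4 = (+0.5721, +0.8202)
n_5 = (+0.0653, +0.9979)
n_6 = (-0.3981, +0.9173)
  (0,1): δ = 111.43°  ·
  (0,2): δ = 77.47°  ·
  (0,3): δ = 25.86°  ✓
  (0,4): δ = 21.41°  ✓
  (0,5): δ = 52.57°  ·
  (0,6): δ = 79.77°  ·
  (1,2): δ = 146.05°  ·
  (1,3): δ = 94.43°  ·
  (1,4): δ = 47.16°  ✓
  (1,5): δ = 16.01°  ✓
  (1,6): δ = 11.19°  ✓
  (2,3): δ = 128.39°  ·
  (2,4): δ = 81.12°  ·
  (2,5): δ = 49.96°  ·
  (2,6): δ = 22.76°  ✓
  (3,4): δ = 132.73°  ·
  (3,5): δ = 101.58°  ·
  (3,6): δ = 74.37°  ·
  (4,5): δ = 148.84°  ·
  (4,6): δ = 121.64°  ·
  (5,6): δ = 152.80°  ·
antipodal pairs: 6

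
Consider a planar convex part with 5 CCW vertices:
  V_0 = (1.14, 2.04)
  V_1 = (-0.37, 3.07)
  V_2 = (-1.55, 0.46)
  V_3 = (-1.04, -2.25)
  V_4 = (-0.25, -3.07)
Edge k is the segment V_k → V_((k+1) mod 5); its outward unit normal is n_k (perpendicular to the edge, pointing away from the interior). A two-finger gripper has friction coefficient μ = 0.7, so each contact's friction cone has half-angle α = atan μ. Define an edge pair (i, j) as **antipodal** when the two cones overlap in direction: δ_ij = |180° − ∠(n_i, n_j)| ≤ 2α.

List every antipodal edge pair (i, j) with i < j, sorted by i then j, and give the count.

α = atan 0.7 = 34.99°;  2α = 69.98°
n_0 = (+0.5635, +0.8261)
n_1 = (-0.9112, +0.4120)
n_2 = (-0.9827, -0.1849)
n_3 = (-0.7202, -0.6938)
n_4 = (+0.9649, -0.2625)
  (0,1): δ = 80.03°  ·
  (0,2): δ = 45.04°  ✓
  (0,3): δ = 11.77°  ✓
  (0,4): δ = 109.08°  ·
  (1,2): δ = 145.01°  ·
  (1,3): δ = 111.74°  ·
  (1,4): δ = 9.11°  ✓
  (2,3): δ = 146.73°  ·
  (2,4): δ = 25.88°  ✓
  (3,4): δ = 59.15°  ✓
antipodal pairs: 5

count = 5; pairs: (0,2), (0,3), (1,4), (2,4), (3,4)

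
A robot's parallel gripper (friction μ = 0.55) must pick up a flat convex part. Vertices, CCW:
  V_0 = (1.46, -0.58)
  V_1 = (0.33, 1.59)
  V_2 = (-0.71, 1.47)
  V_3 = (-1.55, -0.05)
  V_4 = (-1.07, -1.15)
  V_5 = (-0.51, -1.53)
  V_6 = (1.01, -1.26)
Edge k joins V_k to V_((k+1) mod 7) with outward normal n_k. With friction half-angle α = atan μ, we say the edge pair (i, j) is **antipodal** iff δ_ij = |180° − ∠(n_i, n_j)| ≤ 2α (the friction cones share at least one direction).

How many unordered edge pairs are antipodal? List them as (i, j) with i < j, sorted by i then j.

count = 9; pairs: (0,2), (0,3), (0,4), (1,4), (1,5), (1,6), (2,5), (2,6), (3,6)

α = atan 0.55 = 28.81°;  2α = 57.62°
n_0 = (+0.8869, +0.4619)
n_1 = (-0.1146, +0.9934)
n_2 = (-0.8752, +0.4837)
n_3 = (-0.9165, -0.3999)
n_4 = (-0.5615, -0.8275)
n_5 = (+0.1749, -0.9846)
n_6 = (+0.8339, -0.5519)
  (0,1): δ = 110.93°  ·
  (0,2): δ = 56.43°  ✓
  (0,3): δ = 3.93°  ✓
  (0,4): δ = 28.33°  ✓
  (0,5): δ = 72.56°  ·
  (0,6): δ = 119.00°  ·
  (1,2): δ = 125.51°  ·
  (1,3): δ = 73.01°  ·
  (1,4): δ = 40.74°  ✓
  (1,5): δ = 3.49°  ✓
  (1,6): δ = 49.92°  ✓
  (2,3): δ = 127.50°  ·
  (2,4): δ = 95.23°  ·
  (2,5): δ = 51.00°  ✓
  (2,6): δ = 4.57°  ✓
  (3,4): δ = 147.73°  ·
  (3,5): δ = 103.50°  ·
  (3,6): δ = 57.07°  ✓
  (4,5): δ = 135.77°  ·
  (4,6): δ = 89.34°  ·
  (5,6): δ = 133.57°  ·
antipodal pairs: 9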